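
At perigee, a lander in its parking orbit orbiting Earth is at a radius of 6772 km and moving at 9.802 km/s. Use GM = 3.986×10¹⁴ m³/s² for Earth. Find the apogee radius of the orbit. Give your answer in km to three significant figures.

r_p = 6.772×10⁶ m.
Specific energy ε = v²/2 − μ/r = -1.082×10⁷ J/kg, so a = −μ/(2ε) = 1.842×10⁷ m.
The apsides satisfy r_p + r_a = 2a, so the apogee radius is 2a − r_p = 3.007×10⁷ m = 30066 km.

apogee radius ≈ 30100 km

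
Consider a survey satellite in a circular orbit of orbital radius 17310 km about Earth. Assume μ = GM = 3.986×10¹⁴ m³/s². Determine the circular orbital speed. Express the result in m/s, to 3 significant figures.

r = 17310 km = 1.731×10⁷ m.
For a circular orbit v = √(μ/r) = √(3.986×10¹⁴ / 1.731×10⁷) = √(2.303×10⁷) = 4799 m/s.

v ≈ 4800 m/s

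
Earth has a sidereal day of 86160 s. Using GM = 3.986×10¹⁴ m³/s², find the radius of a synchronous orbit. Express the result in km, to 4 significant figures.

r_sync ≈ 42160 km

A synchronous orbit has period T, so by Kepler's third law a = (μT²/4π²)^(1/3).
μT²/4π² = 3.986×10¹⁴ × (8.616×10⁴)² / 39.48 = 7.495×10²² m³.
a = 4.216×10⁷ m = 42163 km.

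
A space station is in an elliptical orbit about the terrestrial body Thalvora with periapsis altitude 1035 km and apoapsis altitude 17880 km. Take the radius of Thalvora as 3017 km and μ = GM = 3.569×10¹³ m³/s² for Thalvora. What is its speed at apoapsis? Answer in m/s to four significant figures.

v ≈ 744.8 m/s

r_p = 3017 + 1035 = 4052.0 km = 4.0520×10⁶ m.
r_a = 3017 + 17880 = 20897 km = 2.0897×10⁷ m.
Semi-major axis a = (r_p + r_a)/2 = 12474 km = 1.247×10⁷ m.
Vis-viva: v² = μ(2/r − 1/a) = 3.569×10¹³ × (9.571×10⁻⁸ − 8.016×10⁻⁸) = 5.548×10⁵ m²/s².
v = 744.8 m/s.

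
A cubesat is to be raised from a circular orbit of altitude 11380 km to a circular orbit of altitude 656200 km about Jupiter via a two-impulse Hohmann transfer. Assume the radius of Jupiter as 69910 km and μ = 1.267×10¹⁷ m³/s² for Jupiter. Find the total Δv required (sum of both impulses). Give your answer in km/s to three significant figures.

r₁ = 69910 + 11380 = 81290 km = 8.1290×10⁷ m.
r₂ = 69910 + 656200 = 726110 km = 7.2611×10⁸ m.
Transfer ellipse a_t = (r₁ + r₂)/2 = 4.037×10⁸ m.
At r₁: circular v_c1 = √(μ/r₁) = 39480 m/s; transfer-perijove v_p = √[μ(2/r₁ − 1/a_t)] = 52950 m/s.
Δv₁ = v_p − v_c1 = 13470 m/s.
At r₂: circular v_c2 = √(μ/r₂) = 13210 m/s; transfer-apojove v_a = √[μ(2/r₂ − 1/a_t)] = 5928 m/s.
Δv₂ = v_c2 − v_a = 7282 m/s.
Total Δv = Δv₁ + Δv₂ = 20750 m/s = 20.75 km/s.

Δv_total ≈ 20.7 km/s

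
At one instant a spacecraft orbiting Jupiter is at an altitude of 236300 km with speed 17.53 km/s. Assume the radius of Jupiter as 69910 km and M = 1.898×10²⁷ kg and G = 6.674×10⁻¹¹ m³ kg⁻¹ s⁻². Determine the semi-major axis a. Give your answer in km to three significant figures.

a ≈ 2.44×10⁵ km

μ = GM = 6.674×10⁻¹¹ × 1.898×10²⁷ = 1.267×10¹⁷ m³/s².
r = 69910 + 236300 = 3.0621×10⁵ km = 3.062×10⁸ m.
Vis-viva rearranged: 1/a = 2/r − v²/μ = 6.531×10⁻⁹ − 2.426×10⁻⁹ = 4.106×10⁻⁹ m⁻¹.
a = 2.436×10⁸ m = 2.4357×10⁵ km.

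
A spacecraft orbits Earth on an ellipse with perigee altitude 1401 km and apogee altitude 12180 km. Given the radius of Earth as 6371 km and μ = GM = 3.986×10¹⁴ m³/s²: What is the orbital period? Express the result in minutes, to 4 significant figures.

T ≈ 250.4 minutes

r_p = 6371 + 1401 = 7772.0 km = 7.7720×10⁶ m.
r_a = 6371 + 12180 = 18551 km = 1.8551×10⁷ m.
Semi-major axis a = (r_p + r_a)/2 = (7772.0 + 18551)/2 = 13162 km = 1.316×10⁷ m.
By Kepler's third law T = 2π√(a³/μ) = 2π × 2.392×10³ = 1.503×10⁴ s.
= 250.4 minutes.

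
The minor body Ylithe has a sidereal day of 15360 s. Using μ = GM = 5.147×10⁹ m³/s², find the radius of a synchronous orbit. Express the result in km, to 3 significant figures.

A synchronous orbit has period T, so by Kepler's third law a = (μT²/4π²)^(1/3).
μT²/4π² = 5.147×10⁹ × (1.536×10⁴)² / 39.48 = 3.076×10¹⁶ m³.
a = 3.133×10⁵ m = 313.32 km.

r_sync ≈ 313 km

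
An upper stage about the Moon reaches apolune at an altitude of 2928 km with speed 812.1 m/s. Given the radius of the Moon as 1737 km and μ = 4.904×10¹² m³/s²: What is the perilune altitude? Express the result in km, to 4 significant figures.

perilune altitude ≈ 395.1 km

r_a = 1737 + 2928 = 4665.0 km = 4.665×10⁶ m.
Specific energy ε = v²/2 − μ/r = -7.215×10⁵ J/kg, so a = −μ/(2ε) = 3.399×10⁶ m.
The apsides satisfy r_p + r_a = 2a, so the perilune radius is 2a − r_a = 2.132×10⁶ m = 2132.1 km.
Perilune altitude = 2132.1 − 1737 = 395.15 km.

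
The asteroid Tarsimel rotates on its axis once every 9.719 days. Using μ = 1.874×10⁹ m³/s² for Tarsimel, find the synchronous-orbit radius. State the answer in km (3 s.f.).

T = 9.719 days = 8.397×10⁵ s.
A synchronous orbit has period T, so by Kepler's third law a = (μT²/4π²)^(1/3).
μT²/4π² = 1.874×10⁹ × (8.397×10⁵)² / 39.48 = 3.347×10¹⁹ m³.
a = 3.223×10⁶ m = 3222.8 km.

r_sync ≈ 3220 km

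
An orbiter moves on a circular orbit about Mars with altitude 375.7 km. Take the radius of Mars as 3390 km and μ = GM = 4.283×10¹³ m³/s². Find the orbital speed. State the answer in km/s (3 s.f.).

r = 3390 + 375.7 = 3765.7 km = 3.7657×10⁶ m.
For a circular orbit v = √(μ/r) = √(4.283×10¹³ / 3.766×10⁶) = √(1.137×10⁷) = 3372 m/s.
That is 3.372 km/s.

v ≈ 3.37 km/s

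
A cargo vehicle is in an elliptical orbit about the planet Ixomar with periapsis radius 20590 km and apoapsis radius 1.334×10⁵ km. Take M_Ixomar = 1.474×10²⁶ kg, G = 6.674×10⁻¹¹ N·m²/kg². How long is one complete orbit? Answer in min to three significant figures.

μ = GM = 6.674×10⁻¹¹ × 1.474×10²⁶ = 9.837×10¹⁵ m³/s².
Semi-major axis a = (r_p + r_a)/2 = (20590 + 1.3340×10⁵)/2 = 76995 km = 7.700×10⁷ m.
By Kepler's third law T = 2π√(a³/μ) = 2π × 6.812×10³ = 4.280×10⁴ s.
= 713.3 min.

T ≈ 713 min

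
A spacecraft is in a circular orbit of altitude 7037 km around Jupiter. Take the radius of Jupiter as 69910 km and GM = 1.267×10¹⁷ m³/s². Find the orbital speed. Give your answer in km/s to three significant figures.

v ≈ 40.6 km/s

r = 69910 + 7037 = 76947 km = 7.6947×10⁷ m.
For a circular orbit v = √(μ/r) = √(1.267×10¹⁷ / 7.695×10⁷) = √(1.647×10⁹) = 40580 m/s.
That is 40.58 km/s.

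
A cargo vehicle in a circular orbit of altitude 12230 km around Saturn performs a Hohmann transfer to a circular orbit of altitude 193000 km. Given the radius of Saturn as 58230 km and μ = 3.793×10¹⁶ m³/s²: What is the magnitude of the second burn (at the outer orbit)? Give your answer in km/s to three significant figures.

r₁ = 58230 + 12230 = 70460 km = 7.0460×10⁷ m.
r₂ = 58230 + 193000 = 251230 km = 2.5123×10⁸ m.
Transfer ellipse a_t = (r₁ + r₂)/2 = 1.608×10⁸ m.
At r₁: circular v_c1 = √(μ/r₁) = 23200 m/s; transfer-perikrone v_p = √[μ(2/r₁ − 1/a_t)] = 29000 m/s.
At r₂: circular v_c2 = √(μ/r₂) = 12290 m/s; transfer-apokrone v_a = √[μ(2/r₂ − 1/a_t)] = 8132 m/s.
Δv₂ = v_c2 − v_a = 4155 m/s.
= 4.155 km/s.

Δv ≈ 4.15 km/s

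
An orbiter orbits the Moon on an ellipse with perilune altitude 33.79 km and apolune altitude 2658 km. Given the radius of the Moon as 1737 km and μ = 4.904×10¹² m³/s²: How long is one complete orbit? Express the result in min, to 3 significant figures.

T ≈ 256 min

r_p = 1737 + 33.79 = 1770.8 km = 1.7708×10⁶ m.
r_a = 1737 + 2658 = 4395.0 km = 4.3950×10⁶ m.
Semi-major axis a = (r_p + r_a)/2 = (1770.8 + 4395.0)/2 = 3082.9 km = 3.083×10⁶ m.
By Kepler's third law T = 2π√(a³/μ) = 2π × 2.444×10³ = 1.536×10⁴ s.
= 256.0 min.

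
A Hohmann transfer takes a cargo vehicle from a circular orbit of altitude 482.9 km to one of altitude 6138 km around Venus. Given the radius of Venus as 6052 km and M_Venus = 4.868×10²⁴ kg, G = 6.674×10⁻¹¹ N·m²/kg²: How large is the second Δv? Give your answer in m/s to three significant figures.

μ = GM = 6.674×10⁻¹¹ × 4.868×10²⁴ = 3.249×10¹⁴ m³/s².
r₁ = 6052 + 482.9 = 6534.9 km = 6.5349×10⁶ m.
r₂ = 6052 + 6138 = 12190 km = 1.2190×10⁷ m.
Transfer ellipse a_t = (r₁ + r₂)/2 = 9.362×10⁶ m.
At r₁: circular v_c1 = √(μ/r₁) = 7051 m/s; transfer-periapsis v_p = √[μ(2/r₁ − 1/a_t)] = 8046 m/s.
At r₂: circular v_c2 = √(μ/r₂) = 5163 m/s; transfer-apoapsis v_a = √[μ(2/r₂ − 1/a_t)] = 4313 m/s.
Δv₂ = v_c2 − v_a = 849.5 m/s.

Δv ≈ 849 m/s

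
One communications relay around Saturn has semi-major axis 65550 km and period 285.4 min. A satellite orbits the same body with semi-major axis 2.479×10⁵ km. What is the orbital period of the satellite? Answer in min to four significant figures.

T₂ ≈ 2099 min

Kepler's third law: T² ∝ a³, so T₂ = T₁ (a₂/a₁)^(3/2).
a₂/a₁ = 3.782, (a₂/a₁)^(3/2) = 7.355.
T₂ = 285.4 × 7.355 = 2099 min.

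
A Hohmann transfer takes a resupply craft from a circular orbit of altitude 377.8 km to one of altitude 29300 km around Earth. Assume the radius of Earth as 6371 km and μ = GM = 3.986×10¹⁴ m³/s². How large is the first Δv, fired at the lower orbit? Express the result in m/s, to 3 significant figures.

r₁ = 6371 + 377.8 = 6748.8 km = 6.7488×10⁶ m.
r₂ = 6371 + 29300 = 35671 km = 3.5671×10⁷ m.
Transfer ellipse a_t = (r₁ + r₂)/2 = 2.121×10⁷ m.
At r₁: circular v_c1 = √(μ/r₁) = 7685 m/s; transfer-perigee v_p = √[μ(2/r₁ − 1/a_t)] = 9967 m/s.
Δv₁ = v_p − v_c1 = 2281 m/s.

Δv ≈ 2280 m/s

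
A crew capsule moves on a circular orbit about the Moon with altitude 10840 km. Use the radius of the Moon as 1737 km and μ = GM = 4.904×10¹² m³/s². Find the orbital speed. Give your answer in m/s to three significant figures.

v ≈ 624 m/s

r = 1737 + 10840 = 12577 km = 1.2577×10⁷ m.
For a circular orbit v = √(μ/r) = √(4.904×10¹² / 1.258×10⁷) = √(3.899×10⁵) = 624.4 m/s.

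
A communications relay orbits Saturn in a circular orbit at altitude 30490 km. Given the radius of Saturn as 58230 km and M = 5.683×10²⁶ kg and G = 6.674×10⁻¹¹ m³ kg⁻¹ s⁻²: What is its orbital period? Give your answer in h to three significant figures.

T ≈ 7.49 h

μ = GM = 6.674×10⁻¹¹ × 5.683×10²⁶ = 3.793×10¹⁶ m³/s².
r = 58230 + 30490 = 88720 km = 8.8720×10⁷ m.
Kepler's third law: T = 2π√(r³/μ) = 2π√((8.872×10⁷)³ / 3.793×10¹⁶).
r³/μ = 1.841×10⁷ s², so T = 2π × 4.291×10³ = 2.696×10⁴ s.
Converting: 2.696×10⁴ s ÷ 3600 = 7.489 h.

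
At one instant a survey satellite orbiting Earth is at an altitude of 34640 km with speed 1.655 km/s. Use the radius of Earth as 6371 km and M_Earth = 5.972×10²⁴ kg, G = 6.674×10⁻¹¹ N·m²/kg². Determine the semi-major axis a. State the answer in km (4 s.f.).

a ≈ 23870 km

μ = GM = 6.674×10⁻¹¹ × 5.972×10²⁴ = 3.986×10¹⁴ m³/s².
r = 6371 + 34640 = 41011 km = 4.101×10⁷ m.
Specific orbital energy ε = v²/2 − μ/r = (1655)²/2 − 3.986×10¹⁴/4.101×10⁷ = -8.349×10⁶ J/kg.
Since ε = −μ/(2a), a = −μ/(2ε) = 2.387×10⁷ m = 23869 km.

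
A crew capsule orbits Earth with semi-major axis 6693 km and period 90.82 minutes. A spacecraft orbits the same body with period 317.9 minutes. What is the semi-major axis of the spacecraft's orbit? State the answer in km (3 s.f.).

a₂ ≈ 15400 km

Kepler's third law: a³ ∝ T², so a₂ = a₁ (T₂/T₁)^(2/3).
T₂/T₁ = 3.500, (T₂/T₁)^(2/3) = 2.305.
a₂ = 6693 × 2.305 = 15430 km.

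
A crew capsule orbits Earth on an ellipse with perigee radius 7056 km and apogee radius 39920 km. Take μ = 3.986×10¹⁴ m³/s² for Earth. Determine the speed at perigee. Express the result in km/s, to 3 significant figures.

Semi-major axis a = (r_p + r_a)/2 = 23488 km = 2.349×10⁷ m.
Vis-viva: v² = μ(2/r − 1/a) = 3.986×10¹⁴ × (2.834×10⁻⁷ − 4.257×10⁻⁸) = 9.601×10⁷ m²/s².
v = 9799 m/s = 9.799 km/s.

v ≈ 9.80 km/s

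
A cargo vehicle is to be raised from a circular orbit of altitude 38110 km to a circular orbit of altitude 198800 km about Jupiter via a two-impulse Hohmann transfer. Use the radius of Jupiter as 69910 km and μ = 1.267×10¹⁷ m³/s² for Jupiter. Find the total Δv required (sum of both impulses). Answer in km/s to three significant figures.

r₁ = 69910 + 38110 = 108020 km = 1.0802×10⁸ m.
r₂ = 69910 + 198800 = 268710 km = 2.6871×10⁸ m.
Transfer ellipse a_t = (r₁ + r₂)/2 = 1.884×10⁸ m.
At r₁: circular v_c1 = √(μ/r₁) = 34250 m/s; transfer-perijove v_p = √[μ(2/r₁ − 1/a_t)] = 40910 m/s.
Δv₁ = v_p − v_c1 = 6657 m/s.
At r₂: circular v_c2 = √(μ/r₂) = 21710 m/s; transfer-apojove v_a = √[μ(2/r₂ − 1/a_t)] = 16440 m/s.
Δv₂ = v_c2 − v_a = 5271 m/s.
Total Δv = Δv₁ + Δv₂ = 11930 m/s = 11.93 km/s.

Δv_total ≈ 11.9 km/s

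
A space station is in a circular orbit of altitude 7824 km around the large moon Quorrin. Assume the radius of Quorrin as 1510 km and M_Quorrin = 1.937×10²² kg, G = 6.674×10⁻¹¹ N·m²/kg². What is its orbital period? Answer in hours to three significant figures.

T ≈ 43.8 hours

μ = GM = 6.674×10⁻¹¹ × 1.937×10²² = 1.293×10¹² m³/s².
r = 1510 + 7824 = 9334.0 km = 9.3340×10⁶ m.
Kepler's third law: T = 2π√(r³/μ) = 2π√((9.334×10⁶)³ / 1.293×10¹²).
r³/μ = 6.291×10⁸ s², so T = 2π × 2.508×10⁴ = 1.576×10⁵ s.
Converting: 1.576×10⁵ s ÷ 3600 = 43.77 hours.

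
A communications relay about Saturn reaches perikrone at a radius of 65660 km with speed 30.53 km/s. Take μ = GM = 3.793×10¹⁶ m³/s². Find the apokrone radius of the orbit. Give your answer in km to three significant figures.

r_p = 6.566×10⁷ m.
Specific energy ε = v²/2 − μ/r = -1.116×10⁸ J/kg, so a = −μ/(2ε) = 1.699×10⁸ m.
The apsides satisfy r_p + r_a = 2a, so the apokrone radius is 2a − r_p = 2.741×10⁸ m = 2.7412×10⁵ km.

apokrone radius ≈ 2.74×10⁵ km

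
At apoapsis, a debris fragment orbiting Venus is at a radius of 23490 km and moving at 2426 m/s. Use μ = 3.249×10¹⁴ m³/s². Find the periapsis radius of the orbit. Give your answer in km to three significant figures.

periapsis radius ≈ 6350 km

r_a = 2.349×10⁷ m.
Specific energy ε = v²/2 − μ/r = -1.089×10⁷ J/kg, so a = −μ/(2ε) = 1.492×10⁷ m.
The apsides satisfy r_p + r_a = 2a, so the periapsis radius is 2a − r_a = 6.348×10⁶ m = 6348.3 km.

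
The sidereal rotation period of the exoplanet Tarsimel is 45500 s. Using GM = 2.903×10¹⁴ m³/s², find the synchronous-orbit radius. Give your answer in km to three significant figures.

A synchronous orbit has period T, so by Kepler's third law a = (μT²/4π²)^(1/3).
μT²/4π² = 2.903×10¹⁴ × (4.550×10⁴)² / 39.48 = 1.522×10²² m³.
a = 2.478×10⁷ m = 24784 km.

r_sync ≈ 24800 km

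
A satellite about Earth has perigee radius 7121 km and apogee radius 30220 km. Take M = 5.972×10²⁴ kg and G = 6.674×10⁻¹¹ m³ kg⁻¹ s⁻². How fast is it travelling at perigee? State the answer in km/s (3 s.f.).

v ≈ 9.52 km/s

μ = GM = 6.674×10⁻¹¹ × 5.972×10²⁴ = 3.986×10¹⁴ m³/s².
Semi-major axis a = (r_p + r_a)/2 = 18670 km = 1.867×10⁷ m.
Vis-viva: v² = μ(2/r − 1/a) = 3.986×10¹⁴ × (2.809×10⁻⁷ − 5.356×10⁻⁸) = 9.059×10⁷ m²/s².
v = 9518 m/s = 9.518 km/s.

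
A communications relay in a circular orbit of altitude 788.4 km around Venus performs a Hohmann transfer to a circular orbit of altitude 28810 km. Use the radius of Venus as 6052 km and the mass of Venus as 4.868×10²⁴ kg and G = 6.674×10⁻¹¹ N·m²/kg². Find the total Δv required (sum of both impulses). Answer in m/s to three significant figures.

Δv_total ≈ 3320 m/s

μ = GM = 6.674×10⁻¹¹ × 4.868×10²⁴ = 3.249×10¹⁴ m³/s².
r₁ = 6052 + 788.4 = 6840.4 km = 6.8404×10⁶ m.
r₂ = 6052 + 28810 = 34862 km = 3.4862×10⁷ m.
Transfer ellipse a_t = (r₁ + r₂)/2 = 2.085×10⁷ m.
At r₁: circular v_c1 = √(μ/r₁) = 6892 m/s; transfer-periapsis v_p = √[μ(2/r₁ − 1/a_t)] = 8911 m/s.
Δv₁ = v_p − v_c1 = 2020 m/s.
At r₂: circular v_c2 = √(μ/r₂) = 3053 m/s; transfer-apoapsis v_a = √[μ(2/r₂ − 1/a_t)] = 1749 m/s.
Δv₂ = v_c2 − v_a = 1304 m/s.
Total Δv = Δv₁ + Δv₂ = 3324 m/s.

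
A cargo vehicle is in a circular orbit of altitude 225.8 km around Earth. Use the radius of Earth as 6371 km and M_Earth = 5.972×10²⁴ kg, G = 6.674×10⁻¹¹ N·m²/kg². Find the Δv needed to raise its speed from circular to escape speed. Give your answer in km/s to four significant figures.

Δv ≈ 3.220 km/s

μ = GM = 6.674×10⁻¹¹ × 5.972×10²⁴ = 3.986×10¹⁴ m³/s².
r = 6371 + 225.8 = 6596.8 km = 6.5968×10⁶ m.
Circular speed v_c = √(μ/r) = 7773 m/s.
Escape speed v_esc = √(2μ/r) = √2 × v_c = 10990 m/s.
Δv = v_esc − v_c = 3220 m/s = 3.220 km/s.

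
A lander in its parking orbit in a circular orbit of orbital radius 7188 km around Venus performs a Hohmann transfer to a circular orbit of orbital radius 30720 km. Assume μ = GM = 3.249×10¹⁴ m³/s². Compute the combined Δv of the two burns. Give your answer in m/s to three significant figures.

r₁ = 7188 km = 7.188×10⁶ m.
r₂ = 30720 km = 3.072×10⁷ m.
Transfer ellipse a_t = (r₁ + r₂)/2 = 1.895×10⁷ m.
At r₁: circular v_c1 = √(μ/r₁) = 6723 m/s; transfer-periapsis v_p = √[μ(2/r₁ − 1/a_t)] = 8559 m/s.
Δv₁ = v_p − v_c1 = 1836 m/s.
At r₂: circular v_c2 = √(μ/r₂) = 3252 m/s; transfer-apoapsis v_a = √[μ(2/r₂ − 1/a_t)] = 2003 m/s.
Δv₂ = v_c2 − v_a = 1249 m/s.
Total Δv = Δv₁ + Δv₂ = 3085 m/s.

Δv_total ≈ 3090 m/s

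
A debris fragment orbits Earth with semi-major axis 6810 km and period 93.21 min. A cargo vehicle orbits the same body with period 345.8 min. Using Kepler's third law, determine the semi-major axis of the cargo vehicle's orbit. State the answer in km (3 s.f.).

a₂ ≈ 16300 km

Kepler's third law: a³ ∝ T², so a₂ = a₁ (T₂/T₁)^(2/3).
T₂/T₁ = 3.710, (T₂/T₁)^(2/3) = 2.396.
a₂ = 6810 × 2.396 = 16320 km.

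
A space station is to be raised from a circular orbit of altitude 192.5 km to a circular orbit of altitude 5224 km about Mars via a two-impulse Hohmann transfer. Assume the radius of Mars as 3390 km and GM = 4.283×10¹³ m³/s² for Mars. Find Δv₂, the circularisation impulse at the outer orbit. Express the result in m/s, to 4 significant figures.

r₁ = 3390 + 192.5 = 3582.5 km = 3.5825×10⁶ m.
r₂ = 3390 + 5224 = 8614.0 km = 8.6140×10⁶ m.
Transfer ellipse a_t = (r₁ + r₂)/2 = 6.098×10⁶ m.
At r₁: circular v_c1 = √(μ/r₁) = 3458 m/s; transfer-periapsis v_p = √[μ(2/r₁ − 1/a_t)] = 4109 m/s.
At r₂: circular v_c2 = √(μ/r₂) = 2230 m/s; transfer-apoapsis v_a = √[μ(2/r₂ − 1/a_t)] = 1709 m/s.
Δv₂ = v_c2 − v_a = 520.8 m/s.

Δv ≈ 520.8 m/s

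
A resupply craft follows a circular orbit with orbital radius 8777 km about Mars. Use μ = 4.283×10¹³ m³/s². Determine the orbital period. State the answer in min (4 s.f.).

r = 8777 km = 8.777×10⁶ m.
Kepler's third law: T = 2π√(r³/μ) = 2π√((8.777×10⁶)³ / 4.283×10¹³).
r³/μ = 1.579×10⁷ s², so T = 2π × 3.973×10³ = 2.496×10⁴ s.
Converting: 2.496×10⁴ s ÷ 60.00 = 416.1 min.

T ≈ 416.1 min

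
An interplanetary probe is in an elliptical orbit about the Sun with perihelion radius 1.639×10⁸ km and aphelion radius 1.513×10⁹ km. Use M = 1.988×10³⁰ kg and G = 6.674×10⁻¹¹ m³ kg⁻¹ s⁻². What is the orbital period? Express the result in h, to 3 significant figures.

μ = GM = 6.674×10⁻¹¹ × 1.988×10³⁰ = 1.327×10²⁰ m³/s².
Semi-major axis a = (r_p + r_a)/2 = (1.6390×10⁸ + 1.5130×10⁹)/2 = 8.3845×10⁸ km = 8.384×10¹¹ m.
By Kepler's third law T = 2π√(a³/μ) = 2π × 6.665×10⁷ = 4.188×10⁸ s.
= 1.163×10⁵ h.

T ≈ 116000 h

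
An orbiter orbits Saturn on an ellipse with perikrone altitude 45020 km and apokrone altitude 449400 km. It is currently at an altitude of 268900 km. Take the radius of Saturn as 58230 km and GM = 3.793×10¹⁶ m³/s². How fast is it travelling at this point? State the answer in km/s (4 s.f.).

v ≈ 10.38 km/s

r_p = 58230 + 45020 = 103250 km = 1.0325×10⁸ m.
r_a = 58230 + 449400 = 507630 km = 5.0763×10⁸ m.
r = 58230 + 268900 = 3.2713×10⁵ km = 3.271×10⁸ m.
Semi-major axis a = (r_p + r_a)/2 = 3.0544×10⁵ km = 3.054×10⁸ m.
Vis-viva: v² = μ(2/r − 1/a) = 3.793×10¹⁶ × (6.114×10⁻⁹ − 3.274×10⁻⁹) = 1.077×10⁸ m²/s².
v = 10380 m/s = 10.38 km/s.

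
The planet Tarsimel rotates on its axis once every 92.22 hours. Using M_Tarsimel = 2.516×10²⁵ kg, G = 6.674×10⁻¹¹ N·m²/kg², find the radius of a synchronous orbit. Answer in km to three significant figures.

r_sync ≈ 1.67×10⁵ km

μ = GM = 6.674×10⁻¹¹ × 2.516×10²⁵ = 1.679×10¹⁵ m³/s².
T = 92.22 hours = 3.320×10⁵ s.
A synchronous orbit has period T, so by Kepler's third law a = (μT²/4π²)^(1/3).
μT²/4π² = 1.679×10¹⁵ × (3.320×10⁵)² / 39.48 = 4.688×10²⁴ m³.
a = 1.674×10⁸ m = 1.6736×10⁵ km.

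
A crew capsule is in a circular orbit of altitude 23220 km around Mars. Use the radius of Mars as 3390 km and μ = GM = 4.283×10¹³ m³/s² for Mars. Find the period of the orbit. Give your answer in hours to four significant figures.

T ≈ 36.61 hours

r = 3390 + 23220 = 26610 km = 2.6610×10⁷ m.
Kepler's third law: T = 2π√(r³/μ) = 2π√((2.661×10⁷)³ / 4.283×10¹³).
r³/μ = 4.399×10⁸ s², so T = 2π × 2.097×10⁴ = 1.318×10⁵ s.
Converting: 1.318×10⁵ s ÷ 3600 = 36.61 hours.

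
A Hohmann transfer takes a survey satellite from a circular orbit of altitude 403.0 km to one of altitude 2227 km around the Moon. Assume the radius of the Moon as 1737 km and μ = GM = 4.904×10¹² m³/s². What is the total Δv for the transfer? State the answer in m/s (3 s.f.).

r₁ = 1737 + 403.0 = 2140.0 km = 2.1400×10⁶ m.
r₂ = 1737 + 2227 = 3964.0 km = 3.9640×10⁶ m.
Transfer ellipse a_t = (r₁ + r₂)/2 = 3.052×10⁶ m.
At r₁: circular v_c1 = √(μ/r₁) = 1514 m/s; transfer-perilune v_p = √[μ(2/r₁ − 1/a_t)] = 1725 m/s.
Δv₁ = v_p − v_c1 = 211.4 m/s.
At r₂: circular v_c2 = √(μ/r₂) = 1112 m/s; transfer-apolune v_a = √[μ(2/r₂ − 1/a_t)] = 931.4 m/s.
Δv₂ = v_c2 − v_a = 180.9 m/s.
Total Δv = Δv₁ + Δv₂ = 392.3 m/s.

Δv_total ≈ 392 m/s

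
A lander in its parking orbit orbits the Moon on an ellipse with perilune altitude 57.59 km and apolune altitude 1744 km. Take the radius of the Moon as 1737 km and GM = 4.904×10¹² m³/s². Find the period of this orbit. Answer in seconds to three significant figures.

r_p = 1737 + 57.59 = 1794.6 km = 1.7946×10⁶ m.
r_a = 1737 + 1744 = 3481.0 km = 3.4810×10⁶ m.
Semi-major axis a = (r_p + r_a)/2 = (1794.6 + 3481.0)/2 = 2637.8 km = 2.638×10⁶ m.
By Kepler's third law T = 2π√(a³/μ) = 2π × 1.935×10³ = 1.216×10⁴ s.

T ≈ 12200 seconds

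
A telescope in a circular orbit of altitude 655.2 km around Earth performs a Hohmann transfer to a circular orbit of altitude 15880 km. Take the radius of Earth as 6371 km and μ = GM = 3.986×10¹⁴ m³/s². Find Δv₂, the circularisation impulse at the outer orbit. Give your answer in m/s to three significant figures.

Δv ≈ 1300 m/s

r₁ = 6371 + 655.2 = 7026.2 km = 7.0262×10⁶ m.
r₂ = 6371 + 15880 = 22251 km = 2.2251×10⁷ m.
Transfer ellipse a_t = (r₁ + r₂)/2 = 1.464×10⁷ m.
At r₁: circular v_c1 = √(μ/r₁) = 7532 m/s; transfer-perigee v_p = √[μ(2/r₁ − 1/a_t)] = 9286 m/s.
At r₂: circular v_c2 = √(μ/r₂) = 4232 m/s; transfer-apogee v_a = √[μ(2/r₂ − 1/a_t)] = 2932 m/s.
Δv₂ = v_c2 − v_a = 1300 m/s.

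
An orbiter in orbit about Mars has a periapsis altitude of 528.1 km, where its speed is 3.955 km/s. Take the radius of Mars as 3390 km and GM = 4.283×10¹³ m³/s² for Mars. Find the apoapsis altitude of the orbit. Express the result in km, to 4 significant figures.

r_p = 3390 + 528.1 = 3918.1 km = 3.918×10⁶ m.
Specific energy ε = v²/2 − μ/r = -3.110×10⁶ J/kg, so a = −μ/(2ε) = 6.885×10⁶ m.
The apsides satisfy r_p + r_a = 2a, so the apoapsis radius is 2a − r_p = 9.852×10⁶ m = 9852.2 km.
Apoapsis altitude = 9852.2 − 3390 = 6462.2 km.

apoapsis altitude ≈ 6462 km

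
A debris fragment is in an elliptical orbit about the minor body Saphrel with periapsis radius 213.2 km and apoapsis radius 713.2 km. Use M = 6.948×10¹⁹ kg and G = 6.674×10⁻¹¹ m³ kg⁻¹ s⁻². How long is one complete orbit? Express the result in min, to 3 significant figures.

T ≈ 485 min

μ = GM = 6.674×10⁻¹¹ × 6.948×10¹⁹ = 4.637×10⁹ m³/s².
Semi-major axis a = (r_p + r_a)/2 = (213.20 + 713.20)/2 = 463.20 km = 4.632×10⁵ m.
By Kepler's third law T = 2π√(a³/μ) = 2π × 4.629×10³ = 2.909×10⁴ s.
= 484.8 min.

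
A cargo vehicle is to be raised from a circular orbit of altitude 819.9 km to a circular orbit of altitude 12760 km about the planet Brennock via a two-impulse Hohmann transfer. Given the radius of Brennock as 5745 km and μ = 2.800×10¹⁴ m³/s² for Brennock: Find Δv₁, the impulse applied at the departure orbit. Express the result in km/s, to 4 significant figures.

r₁ = 5745 + 819.9 = 6564.9 km = 6.5649×10⁶ m.
r₂ = 5745 + 12760 = 18505 km = 1.8505×10⁷ m.
Transfer ellipse a_t = (r₁ + r₂)/2 = 1.253×10⁷ m.
At r₁: circular v_c1 = √(μ/r₁) = 6531 m/s; transfer-periapsis v_p = √[μ(2/r₁ − 1/a_t)] = 7935 m/s.
Δv₁ = v_p − v_c1 = 1404 m/s.
= 1.404 km/s.

Δv ≈ 1.404 km/s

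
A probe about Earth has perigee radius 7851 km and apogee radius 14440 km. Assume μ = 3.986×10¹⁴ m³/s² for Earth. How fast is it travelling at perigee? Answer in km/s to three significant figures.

Semi-major axis a = (r_p + r_a)/2 = 11146 km = 1.115×10⁷ m.
Vis-viva: v² = μ(2/r − 1/a) = 3.986×10¹⁴ × (2.547×10⁻⁷ − 8.972×10⁻⁸) = 6.578×10⁷ m²/s².
v = 8110 m/s = 8.110 km/s.

v ≈ 8.11 km/s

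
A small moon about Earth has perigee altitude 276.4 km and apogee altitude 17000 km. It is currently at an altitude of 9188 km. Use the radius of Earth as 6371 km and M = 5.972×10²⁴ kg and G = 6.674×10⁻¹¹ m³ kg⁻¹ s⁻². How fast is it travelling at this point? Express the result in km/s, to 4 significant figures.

μ = GM = 6.674×10⁻¹¹ × 5.972×10²⁴ = 3.986×10¹⁴ m³/s².
r_p = 6371 + 276.4 = 6647.4 km = 6.6474×10⁶ m.
r_a = 6371 + 17000 = 23371 km = 2.3371×10⁷ m.
r = 6371 + 9188 = 15559 km = 1.556×10⁷ m.
Semi-major axis a = (r_p + r_a)/2 = 15009 km = 1.501×10⁷ m.
Vis-viva: v² = μ(2/r − 1/a) = 3.986×10¹⁴ × (1.285×10⁻⁷ − 6.663×10⁻⁸) = 2.468×10⁷ m²/s².
v = 4968 m/s = 4.968 km/s.

v ≈ 4.968 km/s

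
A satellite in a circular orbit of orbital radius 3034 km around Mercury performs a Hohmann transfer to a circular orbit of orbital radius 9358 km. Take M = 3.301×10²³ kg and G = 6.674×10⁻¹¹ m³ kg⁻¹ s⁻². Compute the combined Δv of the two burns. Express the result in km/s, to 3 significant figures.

Δv_total ≈ 1.08 km/s

μ = GM = 6.674×10⁻¹¹ × 3.301×10²³ = 2.203×10¹³ m³/s².
r₁ = 3034 km = 3.034×10⁶ m.
r₂ = 9358 km = 9.358×10⁶ m.
Transfer ellipse a_t = (r₁ + r₂)/2 = 6.196×10⁶ m.
At r₁: circular v_c1 = √(μ/r₁) = 2695 m/s; transfer-periherm v_p = √[μ(2/r₁ − 1/a_t)] = 3312 m/s.
Δv₁ = v_p − v_c1 = 617.0 m/s.
At r₂: circular v_c2 = √(μ/r₂) = 1534 m/s; transfer-apoherm v_a = √[μ(2/r₂ − 1/a_t)] = 1074 m/s.
Δv₂ = v_c2 − v_a = 460.7 m/s.
Total Δv = Δv₁ + Δv₂ = 1078 m/s = 1.078 km/s.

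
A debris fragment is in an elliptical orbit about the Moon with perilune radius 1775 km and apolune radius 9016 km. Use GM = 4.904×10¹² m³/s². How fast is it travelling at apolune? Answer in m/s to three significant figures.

v ≈ 423 m/s

Semi-major axis a = (r_p + r_a)/2 = 5395.5 km = 5.396×10⁶ m.
Vis-viva: v² = μ(2/r − 1/a) = 4.904×10¹² × (2.218×10⁻⁷ − 1.853×10⁻⁷) = 1.789×10⁵ m²/s².
v = 423.0 m/s.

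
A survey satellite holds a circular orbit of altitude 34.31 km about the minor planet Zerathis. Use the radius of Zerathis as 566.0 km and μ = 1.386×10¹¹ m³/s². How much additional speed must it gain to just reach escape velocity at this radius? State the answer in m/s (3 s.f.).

Δv ≈ 199 m/s

r = 566.0 + 34.31 = 600.31 km = 6.0031×10⁵ m.
Circular speed v_c = √(μ/r) = 480.5 m/s.
Escape speed v_esc = √(2μ/r) = √2 × v_c = 679.5 m/s.
Δv = v_esc − v_c = 199.0 m/s.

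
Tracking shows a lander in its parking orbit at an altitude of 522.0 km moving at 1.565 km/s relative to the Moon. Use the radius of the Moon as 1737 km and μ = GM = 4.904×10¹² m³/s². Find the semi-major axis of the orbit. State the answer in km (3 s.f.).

r = 1737 + 522.0 = 2259.0 km = 2.259×10⁶ m.
Specific orbital energy ε = v²/2 − μ/r = (1565)²/2 − 4.904×10¹²/2.259×10⁶ = -9.463×10⁵ J/kg.
Since ε = −μ/(2a), a = −μ/(2ε) = 2.591×10⁶ m = 2591.3 km.

a ≈ 2590 km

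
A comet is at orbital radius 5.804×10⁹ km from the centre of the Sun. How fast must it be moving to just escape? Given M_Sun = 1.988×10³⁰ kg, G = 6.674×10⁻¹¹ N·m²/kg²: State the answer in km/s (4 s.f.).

μ = GM = 6.674×10⁻¹¹ × 1.988×10³⁰ = 1.327×10²⁰ m³/s².
r = 5.804×10⁹ km = 5.804×10¹² m.
Escape speed v_esc = √(2μ/r) = √(2 × 1.327×10²⁰ / 5.804×10¹²) = √(4.572×10⁷) = 6762 m/s.
= 6.762 km/s.

v_esc ≈ 6.762 km/s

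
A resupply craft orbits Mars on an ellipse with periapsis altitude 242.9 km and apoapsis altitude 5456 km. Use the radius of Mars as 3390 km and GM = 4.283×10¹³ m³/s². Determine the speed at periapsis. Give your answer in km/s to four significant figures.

r_p = 3390 + 242.9 = 3632.9 km = 3.6329×10⁶ m.
r_a = 3390 + 5456 = 8846.0 km = 8.8460×10⁶ m.
Semi-major axis a = (r_p + r_a)/2 = 6239.4 km = 6.239×10⁶ m.
Vis-viva: v² = μ(2/r − 1/a) = 4.283×10¹³ × (5.505×10⁻⁷ − 1.603×10⁻⁷) = 1.671×10⁷ m²/s².
v = 4088 m/s = 4.088 km/s.

v ≈ 4.088 km/s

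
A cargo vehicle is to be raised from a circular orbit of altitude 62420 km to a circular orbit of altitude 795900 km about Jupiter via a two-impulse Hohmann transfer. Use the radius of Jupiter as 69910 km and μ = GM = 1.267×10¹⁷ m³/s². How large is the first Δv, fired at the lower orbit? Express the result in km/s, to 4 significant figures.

r₁ = 69910 + 62420 = 132330 km = 1.3233×10⁸ m.
r₂ = 69910 + 795900 = 865810 km = 8.6581×10⁸ m.
Transfer ellipse a_t = (r₁ + r₂)/2 = 4.991×10⁸ m.
At r₁: circular v_c1 = √(μ/r₁) = 30940 m/s; transfer-perijove v_p = √[μ(2/r₁ − 1/a_t)] = 40760 m/s.
Δv₁ = v_p − v_c1 = 9813 m/s.
= 9.813 km/s.

Δv ≈ 9.813 km/s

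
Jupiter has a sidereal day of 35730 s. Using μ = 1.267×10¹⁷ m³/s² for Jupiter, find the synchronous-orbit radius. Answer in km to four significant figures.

r_sync ≈ 1.600×10⁵ km

A synchronous orbit has period T, so by Kepler's third law a = (μT²/4π²)^(1/3).
μT²/4π² = 1.267×10¹⁷ × (3.573×10⁴)² / 39.48 = 4.097×10²⁴ m³.
a = 1.600×10⁸ m = 1.6002×10⁵ km.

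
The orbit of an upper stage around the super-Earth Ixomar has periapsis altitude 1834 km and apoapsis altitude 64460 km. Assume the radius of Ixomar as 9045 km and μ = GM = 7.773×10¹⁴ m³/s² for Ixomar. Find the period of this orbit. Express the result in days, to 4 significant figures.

r_p = 9045 + 1834 = 10879 km = 1.0879×10⁷ m.
r_a = 9045 + 64460 = 73505 km = 7.3505×10⁷ m.
Semi-major axis a = (r_p + r_a)/2 = (10879 + 73505)/2 = 42192 km = 4.219×10⁷ m.
By Kepler's third law T = 2π√(a³/μ) = 2π × 9.830×10³ = 6.176×10⁴ s.
= 0.7149 days.

T ≈ 0.7149 days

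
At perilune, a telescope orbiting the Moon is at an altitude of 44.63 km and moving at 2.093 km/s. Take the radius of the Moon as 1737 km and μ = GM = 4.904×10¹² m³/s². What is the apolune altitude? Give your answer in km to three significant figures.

r_p = 1737 + 44.63 = 1781.6 km = 1.782×10⁶ m.
Specific energy ε = v²/2 − μ/r = -5.622×10⁵ J/kg, so a = −μ/(2ε) = 4.361×10⁶ m.
The apsides satisfy r_p + r_a = 2a, so the apolune radius is 2a − r_p = 6.941×10⁶ m = 6941.1 km.
Apolune altitude = 6941.1 − 1737 = 5204.1 km.

apolune altitude ≈ 5200 km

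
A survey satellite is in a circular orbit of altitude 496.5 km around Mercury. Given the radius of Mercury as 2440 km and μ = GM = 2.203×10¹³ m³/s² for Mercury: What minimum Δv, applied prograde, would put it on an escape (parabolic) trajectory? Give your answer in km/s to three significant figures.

Δv ≈ 1.13 km/s

r = 2440 + 496.5 = 2936.5 km = 2.9365×10⁶ m.
Circular speed v_c = √(μ/r) = 2739 m/s.
Escape speed v_esc = √(2μ/r) = √2 × v_c = 3874 m/s.
Δv = v_esc − v_c = 1135 m/s = 1.135 km/s.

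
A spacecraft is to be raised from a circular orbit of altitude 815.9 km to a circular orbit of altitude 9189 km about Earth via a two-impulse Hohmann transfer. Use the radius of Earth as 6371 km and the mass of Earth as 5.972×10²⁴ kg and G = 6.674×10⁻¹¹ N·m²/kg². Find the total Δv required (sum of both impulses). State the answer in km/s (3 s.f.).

μ = GM = 6.674×10⁻¹¹ × 5.972×10²⁴ = 3.986×10¹⁴ m³/s².
r₁ = 6371 + 815.9 = 7186.9 km = 7.1869×10⁶ m.
r₂ = 6371 + 9189 = 15560 km = 1.5560×10⁷ m.
Transfer ellipse a_t = (r₁ + r₂)/2 = 1.137×10⁷ m.
At r₁: circular v_c1 = √(μ/r₁) = 7447 m/s; transfer-perigee v_p = √[μ(2/r₁ − 1/a_t)] = 8710 m/s.
Δv₁ = v_p − v_c1 = 1263 m/s.
At r₂: circular v_c2 = √(μ/r₂) = 5061 m/s; transfer-apogee v_a = √[μ(2/r₂ − 1/a_t)] = 4023 m/s.
Δv₂ = v_c2 − v_a = 1038 m/s.
Total Δv = Δv₁ + Δv₂ = 2301 m/s = 2.301 km/s.

Δv_total ≈ 2.30 km/s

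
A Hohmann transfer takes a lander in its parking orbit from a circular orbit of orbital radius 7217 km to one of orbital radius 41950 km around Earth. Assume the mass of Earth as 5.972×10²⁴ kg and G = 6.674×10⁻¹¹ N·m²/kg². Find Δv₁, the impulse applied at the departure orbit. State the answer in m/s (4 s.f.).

Δv ≈ 2276 m/s

μ = GM = 6.674×10⁻¹¹ × 5.972×10²⁴ = 3.986×10¹⁴ m³/s².
r₁ = 7217 km = 7.217×10⁶ m.
r₂ = 41950 km = 4.195×10⁷ m.
Transfer ellipse a_t = (r₁ + r₂)/2 = 2.458×10⁷ m.
At r₁: circular v_c1 = √(μ/r₁) = 7431 m/s; transfer-perigee v_p = √[μ(2/r₁ − 1/a_t)] = 9708 m/s.
Δv₁ = v_p − v_c1 = 2276 m/s.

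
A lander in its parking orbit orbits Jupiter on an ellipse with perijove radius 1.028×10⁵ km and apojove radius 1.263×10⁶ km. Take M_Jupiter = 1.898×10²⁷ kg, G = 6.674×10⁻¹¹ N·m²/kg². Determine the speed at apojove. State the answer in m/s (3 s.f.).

μ = GM = 6.674×10⁻¹¹ × 1.898×10²⁷ = 1.267×10¹⁷ m³/s².
Semi-major axis a = (r_p + r_a)/2 = 6.8290×10⁵ km = 6.829×10⁸ m.
Vis-viva: v² = μ(2/r − 1/a) = 1.267×10¹⁷ × (1.584×10⁻⁹ − 1.464×10⁻⁹) = 1.510×10⁷ m²/s².
v = 3886 m/s.

v ≈ 3890 m/s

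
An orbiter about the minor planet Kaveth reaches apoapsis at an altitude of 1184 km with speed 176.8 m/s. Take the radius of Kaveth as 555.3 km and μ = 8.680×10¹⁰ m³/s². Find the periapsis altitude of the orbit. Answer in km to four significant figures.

r_a = 555.3 + 1184 = 1739.3 km = 1.739×10⁶ m.
Specific energy ε = v²/2 − μ/r = -3.428×10⁴ J/kg, so a = −μ/(2ε) = 1.266×10⁶ m.
The apsides satisfy r_p + r_a = 2a, so the periapsis radius is 2a − r_a = 7.931×10⁵ m = 793.08 km.
Periapsis altitude = 793.08 − 555.3 = 237.78 km.

periapsis altitude ≈ 237.8 km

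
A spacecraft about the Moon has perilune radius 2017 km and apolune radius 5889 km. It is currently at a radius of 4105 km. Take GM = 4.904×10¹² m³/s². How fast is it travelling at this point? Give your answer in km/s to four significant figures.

Semi-major axis a = (r_p + r_a)/2 = 3953.0 km = 3.953×10⁶ m.
Vis-viva: v² = μ(2/r − 1/a) = 4.904×10¹² × (4.872×10⁻⁷ − 2.530×10⁻⁷) = 1.149×10⁶ m²/s².
v = 1072 m/s = 1.072 km/s.

v ≈ 1.072 km/s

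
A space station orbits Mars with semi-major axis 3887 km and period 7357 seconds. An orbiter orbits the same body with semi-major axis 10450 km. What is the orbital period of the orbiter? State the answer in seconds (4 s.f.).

T₂ ≈ 32430 seconds

Kepler's third law: T² ∝ a³, so T₂ = T₁ (a₂/a₁)^(3/2).
a₂/a₁ = 2.688, (a₂/a₁)^(3/2) = 4.408.
T₂ = 7357 × 4.408 = 32430 seconds.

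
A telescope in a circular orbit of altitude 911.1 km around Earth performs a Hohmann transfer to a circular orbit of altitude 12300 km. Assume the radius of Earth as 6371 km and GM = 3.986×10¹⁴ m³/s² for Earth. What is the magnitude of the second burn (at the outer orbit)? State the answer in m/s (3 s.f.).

Δv ≈ 1160 m/s

r₁ = 6371 + 911.1 = 7282.1 km = 7.2821×10⁶ m.
r₂ = 6371 + 12300 = 18671 km = 1.8671×10⁷ m.
Transfer ellipse a_t = (r₁ + r₂)/2 = 1.298×10⁷ m.
At r₁: circular v_c1 = √(μ/r₁) = 7398 m/s; transfer-perigee v_p = √[μ(2/r₁ − 1/a_t)] = 8875 m/s.
At r₂: circular v_c2 = √(μ/r₂) = 4620 m/s; transfer-apogee v_a = √[μ(2/r₂ − 1/a_t)] = 3461 m/s.
Δv₂ = v_c2 − v_a = 1159 m/s.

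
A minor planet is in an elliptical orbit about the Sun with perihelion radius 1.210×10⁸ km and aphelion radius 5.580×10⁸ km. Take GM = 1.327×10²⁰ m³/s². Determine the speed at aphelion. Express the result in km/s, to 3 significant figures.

Semi-major axis a = (r_p + r_a)/2 = 3.3950×10⁸ km = 3.395×10¹¹ m.
Vis-viva: v² = μ(2/r − 1/a) = 1.327×10²⁰ × (3.584×10⁻¹² − 2.946×10⁻¹²) = 8.476×10⁷ m²/s².
v = 9206 m/s = 9.206 km/s.

v ≈ 9.21 km/s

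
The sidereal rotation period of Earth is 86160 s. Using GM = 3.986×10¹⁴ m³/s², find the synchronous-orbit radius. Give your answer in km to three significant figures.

A synchronous orbit has period T, so by Kepler's third law a = (μT²/4π²)^(1/3).
μT²/4π² = 3.986×10¹⁴ × (8.616×10⁴)² / 39.48 = 7.495×10²² m³.
a = 4.216×10⁷ m = 42163 km.

r_sync ≈ 42200 km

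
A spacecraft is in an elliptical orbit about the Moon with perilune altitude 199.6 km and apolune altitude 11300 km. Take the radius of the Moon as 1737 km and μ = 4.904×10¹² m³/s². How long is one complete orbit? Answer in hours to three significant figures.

T ≈ 16.1 hours

r_p = 1737 + 199.6 = 1936.6 km = 1.9366×10⁶ m.
r_a = 1737 + 11300 = 13037 km = 1.3037×10⁷ m.
Semi-major axis a = (r_p + r_a)/2 = (1936.6 + 13037)/2 = 7486.8 km = 7.487×10⁶ m.
By Kepler's third law T = 2π√(a³/μ) = 2π × 9.251×10³ = 5.812×10⁴ s.
= 16.15 hours.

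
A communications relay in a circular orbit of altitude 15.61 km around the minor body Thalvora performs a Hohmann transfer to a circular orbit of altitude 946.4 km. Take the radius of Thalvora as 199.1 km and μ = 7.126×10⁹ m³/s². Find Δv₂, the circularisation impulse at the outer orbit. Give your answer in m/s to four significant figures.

r₁ = 199.1 + 15.61 = 214.71 km = 2.1471×10⁵ m.
r₂ = 199.1 + 946.4 = 1145.5 km = 1.1455×10⁶ m.
Transfer ellipse a_t = (r₁ + r₂)/2 = 6.801×10⁵ m.
At r₁: circular v_c1 = √(μ/r₁) = 182.2 m/s; transfer-periapsis v_p = √[μ(2/r₁ − 1/a_t)] = 236.4 m/s.
At r₂: circular v_c2 = √(μ/r₂) = 78.87 m/s; transfer-apoapsis v_a = √[μ(2/r₂ − 1/a_t)] = 44.32 m/s.
Δv₂ = v_c2 − v_a = 34.56 m/s.

Δv ≈ 34.56 m/s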